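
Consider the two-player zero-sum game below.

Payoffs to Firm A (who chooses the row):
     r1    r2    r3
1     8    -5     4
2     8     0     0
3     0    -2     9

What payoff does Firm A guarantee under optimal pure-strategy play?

0

Row minima: -5, 0, -2 → Firm A's maximin is 0.
Column maxima: 8, 0, 9 → Firm B's minimax is 0.
They coincide at (2, r2), so the value is 0.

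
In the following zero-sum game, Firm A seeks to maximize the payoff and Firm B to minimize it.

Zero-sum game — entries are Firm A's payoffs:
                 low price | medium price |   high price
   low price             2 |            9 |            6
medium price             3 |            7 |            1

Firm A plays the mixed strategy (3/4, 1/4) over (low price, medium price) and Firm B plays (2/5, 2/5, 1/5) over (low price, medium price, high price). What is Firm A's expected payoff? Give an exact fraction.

21/4

Against (2/5, 2/5, 1/5), each row's expected payoff is low price: 28/5; medium price: 21/5.
Taking the (3/4, 1/4)-weighted average: (3/4)·(28/5) + (1/4)·(21/5) = 21/4.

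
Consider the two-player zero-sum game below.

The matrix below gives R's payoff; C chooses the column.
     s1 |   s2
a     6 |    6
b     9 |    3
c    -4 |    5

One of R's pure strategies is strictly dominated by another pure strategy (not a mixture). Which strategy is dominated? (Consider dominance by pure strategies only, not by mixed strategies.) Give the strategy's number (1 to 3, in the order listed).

Compare c with a: 6 > -4, 6 > 5.
So a strictly dominates c for R; c is strictly dominated.

3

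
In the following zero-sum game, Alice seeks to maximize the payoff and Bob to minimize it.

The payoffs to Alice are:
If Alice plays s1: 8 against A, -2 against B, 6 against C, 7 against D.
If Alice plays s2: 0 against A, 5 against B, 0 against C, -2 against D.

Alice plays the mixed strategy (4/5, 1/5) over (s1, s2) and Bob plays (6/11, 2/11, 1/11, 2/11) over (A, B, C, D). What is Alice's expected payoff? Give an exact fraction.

262/55

Against (6/11, 2/11, 1/11, 2/11), each row's expected payoff is s1: 64/11; s2: 6/11.
Taking the (4/5, 1/5)-weighted average: (4/5)·(64/11) + (1/5)·(6/11) = 262/55.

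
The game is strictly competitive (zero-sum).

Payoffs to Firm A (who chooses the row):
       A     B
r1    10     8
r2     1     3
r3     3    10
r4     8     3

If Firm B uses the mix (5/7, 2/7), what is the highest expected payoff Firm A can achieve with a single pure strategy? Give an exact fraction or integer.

66/7

r1: (10)·(5/7) + (8)·(2/7) = 66/7.
r2: (1)·(5/7) + (3)·(2/7) = 11/7.
r3: (3)·(5/7) + (10)·(2/7) = 5.
r4: (8)·(5/7) + (3)·(2/7) = 46/7.
The best pure response is r1 with expected payoff 66/7.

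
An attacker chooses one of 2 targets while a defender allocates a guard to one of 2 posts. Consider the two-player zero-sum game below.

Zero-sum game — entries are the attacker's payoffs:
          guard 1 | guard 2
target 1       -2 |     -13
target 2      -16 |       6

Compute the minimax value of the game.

-20/3

Row minima are -13 and -16, so the attacker's maximin is -13; column maxima are -2 and 6, so the defender's minimax is -2. These differ, so the equilibrium is in mixed strategies.
Let the attacker play target 1 with probability p. The defender is indifferent when −2p − 16(1−p) = −13p + 6(1−p), giving p = 2/3.
Let the defender play guard 1 with probability q. The attacker is indifferent when −2q − 13(1−q) = −16q + 6(1−q), giving q = 19/33.
The value is -2·(19/33) + (-13)·(14/33) = -20/3.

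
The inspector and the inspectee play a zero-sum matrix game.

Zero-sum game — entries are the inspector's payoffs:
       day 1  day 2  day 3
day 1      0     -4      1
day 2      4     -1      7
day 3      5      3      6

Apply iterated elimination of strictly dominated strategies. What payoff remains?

3

Row day 1 is strictly dominated by row day 2 (4>0, -1>-4, 7>1); eliminate day 1.
Column day 3 is strictly dominated by day 1 for the inspectee (4<7, 5<6); eliminate day 3.
Row day 2 is strictly dominated by row day 3 (5>4, 3>-1); eliminate day 2.
Column day 1 is strictly dominated by day 2 for the inspectee (3<5); eliminate day 1.
Only (day 3, day 2) remains, with payoff 3.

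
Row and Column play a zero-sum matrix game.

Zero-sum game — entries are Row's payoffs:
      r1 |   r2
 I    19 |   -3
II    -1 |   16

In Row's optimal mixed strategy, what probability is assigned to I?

17/39

Row minima are -3 and -1, so Row's maximin is -1; column maxima are 19 and 16, so Column's minimax is 16. These differ, so the equilibrium is in mixed strategies.
Let Row play I with probability p. Column is indifferent when 19p − (1−p) = −3p + 16(1−p), giving p = 17/39.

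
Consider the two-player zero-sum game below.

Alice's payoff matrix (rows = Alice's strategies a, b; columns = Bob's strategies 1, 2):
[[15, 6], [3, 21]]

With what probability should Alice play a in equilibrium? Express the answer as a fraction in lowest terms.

2/3

Row minima are 6 and 3, so Alice's maximin is 6; column maxima are 15 and 21, so Bob's minimax is 15. These differ, so the equilibrium is in mixed strategies.
Let Alice play a with probability p. Bob is indifferent when 15p + 3(1−p) = 6p + 21(1−p), giving p = 2/3.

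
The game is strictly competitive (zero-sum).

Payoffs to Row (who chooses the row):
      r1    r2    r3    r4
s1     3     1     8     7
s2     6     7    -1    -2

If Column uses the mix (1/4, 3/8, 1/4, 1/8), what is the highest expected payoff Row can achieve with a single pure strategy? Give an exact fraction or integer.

s1: (3)·(1/4) + (1)·(3/8) + (8)·(1/4) + (7)·(1/8) = 4.
s2: (6)·(1/4) + (7)·(3/8) + (-1)·(1/4) + (-2)·(1/8) = 29/8.
The best pure response is s1 with expected payoff 4.

4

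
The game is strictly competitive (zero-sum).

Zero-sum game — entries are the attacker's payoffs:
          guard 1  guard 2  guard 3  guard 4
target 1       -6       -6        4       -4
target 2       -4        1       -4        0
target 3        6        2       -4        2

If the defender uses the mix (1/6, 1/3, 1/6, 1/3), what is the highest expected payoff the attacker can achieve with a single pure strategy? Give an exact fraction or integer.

target 1: (-6)·(1/6) + (-6)·(1/3) + (4)·(1/6) + (-4)·(1/3) = -11/3.
target 2: (-4)·(1/6) + (1)·(1/3) + (-4)·(1/6) + (0)·(1/3) = -1.
target 3: (6)·(1/6) + (2)·(1/3) + (-4)·(1/6) + (2)·(1/3) = 5/3.
The best pure response is target 3 with expected payoff 5/3.

5/3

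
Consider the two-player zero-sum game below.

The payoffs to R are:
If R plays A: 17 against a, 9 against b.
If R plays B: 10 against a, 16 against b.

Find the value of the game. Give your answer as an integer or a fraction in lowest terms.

13

Row minima are 9 and 10, so R's maximin is 10; column maxima are 17 and 16, so C's minimax is 16. These differ, so the equilibrium is in mixed strategies.
Let R play A with probability p. C is indifferent when 17p + 10(1−p) = 9p + 16(1−p), giving p = 3/7.
Let C play a with probability q. R is indifferent when 17q + 9(1−q) = 10q + 16(1−q), giving q = 1/2.
The value is 17·(1/2) + (9)·(1/2) = 13.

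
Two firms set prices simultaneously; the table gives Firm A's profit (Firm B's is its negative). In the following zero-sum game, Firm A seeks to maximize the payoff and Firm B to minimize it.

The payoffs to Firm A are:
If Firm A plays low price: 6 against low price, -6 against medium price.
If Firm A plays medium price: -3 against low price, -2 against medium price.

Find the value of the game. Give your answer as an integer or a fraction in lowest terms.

-30/13

Row minima are -6 and -3, so Firm A's maximin is -3; column maxima are 6 and -2, so Firm B's minimax is -2. These differ, so the equilibrium is in mixed strategies.
Let Firm A play low price with probability p. Firm B is indifferent when 6p − 3(1−p) = −6p − 2(1−p), giving p = 1/13.
Let Firm B play low price with probability q. Firm A is indifferent when 6q − 6(1−q) = −3q − 2(1−q), giving q = 4/13.
The value is 6·(4/13) + (-6)·(9/13) = -30/13.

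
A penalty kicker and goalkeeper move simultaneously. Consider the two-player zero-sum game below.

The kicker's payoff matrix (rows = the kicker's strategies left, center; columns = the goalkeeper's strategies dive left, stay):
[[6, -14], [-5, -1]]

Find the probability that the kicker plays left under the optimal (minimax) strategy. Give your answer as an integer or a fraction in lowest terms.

Row minima are -14 and -5, so the kicker's maximin is -5; column maxima are 6 and -1, so the goalkeeper's minimax is -1. These differ, so the equilibrium is in mixed strategies.
Let the kicker play left with probability p. The goalkeeper is indifferent when 6p − 5(1−p) = −14p − (1−p), giving p = 1/6.

1/6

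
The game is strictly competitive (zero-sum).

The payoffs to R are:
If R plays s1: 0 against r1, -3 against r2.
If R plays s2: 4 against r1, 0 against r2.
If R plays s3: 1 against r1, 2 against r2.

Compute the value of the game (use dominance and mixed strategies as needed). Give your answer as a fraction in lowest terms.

8/5

Row s1 is strictly dominated by row s3, so R never plays it.
The remaining 2×2 game on (s2, s3) × (r1, r2) has no saddle point. Let R play s2 with probability p; indifference gives 4p + (1−p) = 2(1−p), so p = 1/5.
Similarly C's optimal q on r1 is 2/5, and the value is 4·(2/5) + (0)·(3/5) = 8/5.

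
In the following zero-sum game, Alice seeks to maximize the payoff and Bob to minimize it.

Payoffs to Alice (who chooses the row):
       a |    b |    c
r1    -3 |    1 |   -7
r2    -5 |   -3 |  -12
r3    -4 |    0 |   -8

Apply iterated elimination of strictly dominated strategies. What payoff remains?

Row r3 is strictly dominated by row r1 (-3>-4, 1>0, -7>-8); eliminate r3.
Row r2 is strictly dominated by row r1 (-3>-5, 1>-3, -7>-12); eliminate r2.
Column b is strictly dominated by a for Bob (-3<1); eliminate b.
Column a is strictly dominated by c for Bob (-7<-3); eliminate a.
Only (r1, c) remains, with payoff -7.

-7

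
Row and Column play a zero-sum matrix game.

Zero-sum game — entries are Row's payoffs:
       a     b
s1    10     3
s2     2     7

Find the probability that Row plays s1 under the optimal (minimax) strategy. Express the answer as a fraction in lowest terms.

5/12

Row minima are 3 and 2, so Row's maximin is 3; column maxima are 10 and 7, so Column's minimax is 7. These differ, so the equilibrium is in mixed strategies.
Let Row play s1 with probability p. Column is indifferent when 10p + 2(1−p) = 3p + 7(1−p), giving p = 5/12.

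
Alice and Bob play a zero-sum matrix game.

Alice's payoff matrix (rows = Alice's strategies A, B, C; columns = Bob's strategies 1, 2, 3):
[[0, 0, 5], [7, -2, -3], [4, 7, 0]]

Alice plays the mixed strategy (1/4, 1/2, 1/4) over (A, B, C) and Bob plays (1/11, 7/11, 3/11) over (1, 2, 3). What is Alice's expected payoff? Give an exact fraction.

9/11

Against (1/11, 7/11, 3/11), each row's expected payoff is A: 15/11; B: -16/11; C: 53/11.
Taking the (1/4, 1/2, 1/4)-weighted average: (1/4)·(15/11) + (1/2)·(-16/11) + (1/4)·(53/11) = 9/11.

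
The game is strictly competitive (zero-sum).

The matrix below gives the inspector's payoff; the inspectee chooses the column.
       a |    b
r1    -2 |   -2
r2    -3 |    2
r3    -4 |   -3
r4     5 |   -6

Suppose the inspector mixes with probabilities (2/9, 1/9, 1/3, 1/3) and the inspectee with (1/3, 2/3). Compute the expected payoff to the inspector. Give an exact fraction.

-62/27

Against (1/3, 2/3), each row's expected payoff is r1: -2; r2: 1/3; r3: -10/3; r4: -7/3.
Taking the (2/9, 1/9, 1/3, 1/3)-weighted average: (2/9)·(-2) + (1/9)·(1/3) + (1/3)·(-10/3) + (1/3)·(-7/3) = -62/27.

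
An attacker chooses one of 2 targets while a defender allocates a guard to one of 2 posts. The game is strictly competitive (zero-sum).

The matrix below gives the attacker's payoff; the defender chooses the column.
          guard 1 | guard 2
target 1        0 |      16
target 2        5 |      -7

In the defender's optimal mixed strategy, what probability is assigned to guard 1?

Row minima are 0 and -7, so the attacker's maximin is 0; column maxima are 5 and 16, so the defender's minimax is 5. These differ, so the equilibrium is in mixed strategies.
Let the defender play guard 1 with probability q. The attacker is indifferent when 16(1−q) = 5q − 7(1−q), giving q = 23/28.

23/28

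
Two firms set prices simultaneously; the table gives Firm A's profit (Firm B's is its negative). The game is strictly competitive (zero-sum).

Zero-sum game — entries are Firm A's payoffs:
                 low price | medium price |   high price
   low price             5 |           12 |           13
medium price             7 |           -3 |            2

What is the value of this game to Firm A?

Column high price is strictly dominated by medium price for Firm B (it gives Firm A more in every row).
The remaining 2×2 game on (low price, medium price) × (low price, medium price) has no saddle point. Let Firm A play low price with probability p; indifference gives 5p + 7(1−p) = 12p − 3(1−p), so p = 10/17.
Similarly Firm B's optimal q on low price is 15/17, and the value is 5·(15/17) + (12)·(2/17) = 99/17.

99/17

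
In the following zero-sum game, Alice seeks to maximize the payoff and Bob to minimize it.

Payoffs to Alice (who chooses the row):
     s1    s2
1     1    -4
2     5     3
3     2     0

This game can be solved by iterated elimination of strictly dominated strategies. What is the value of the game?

3

Row 3 is strictly dominated by row 2 (5>2, 3>0); eliminate 3.
Row 1 is strictly dominated by row 2 (5>1, 3>-4); eliminate 1.
Column s1 is strictly dominated by s2 for Bob (3<5); eliminate s1.
Only (2, s2) remains, with payoff 3.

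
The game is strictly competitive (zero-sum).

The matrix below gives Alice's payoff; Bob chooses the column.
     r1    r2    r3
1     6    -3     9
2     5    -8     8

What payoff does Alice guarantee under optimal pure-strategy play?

-3

Row minima: -3, -8 → Alice's maximin is -3.
Column maxima: 6, -3, 9 → Bob's minimax is -3.
They coincide at (1, r2), so the value is -3.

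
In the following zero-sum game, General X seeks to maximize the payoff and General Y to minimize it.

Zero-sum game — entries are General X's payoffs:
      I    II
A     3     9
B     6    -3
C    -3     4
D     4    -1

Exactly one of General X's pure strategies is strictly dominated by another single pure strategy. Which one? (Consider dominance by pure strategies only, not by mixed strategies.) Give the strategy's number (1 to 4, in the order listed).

3

Compare C with A: 3 > -3, 9 > 4.
So A strictly dominates C for General X; C is strictly dominated.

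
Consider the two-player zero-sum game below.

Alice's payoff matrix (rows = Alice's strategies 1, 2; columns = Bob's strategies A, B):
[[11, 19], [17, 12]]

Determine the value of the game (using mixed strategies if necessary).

Row minima are 11 and 12, so Alice's maximin is 12; column maxima are 17 and 19, so Bob's minimax is 17. These differ, so the equilibrium is in mixed strategies.
Let Alice play 1 with probability p. Bob is indifferent when 11p + 17(1−p) = 19p + 12(1−p), giving p = 5/13.
Let Bob play A with probability q. Alice is indifferent when 11q + 19(1−q) = 17q + 12(1−q), giving q = 7/13.
The value is 11·(7/13) + (19)·(6/13) = 191/13.

191/13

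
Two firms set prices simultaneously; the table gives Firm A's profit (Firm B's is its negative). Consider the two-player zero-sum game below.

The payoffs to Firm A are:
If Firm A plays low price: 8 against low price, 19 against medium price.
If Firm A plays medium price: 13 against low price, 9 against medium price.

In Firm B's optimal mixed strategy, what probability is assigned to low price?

2/3

Row minima are 8 and 9, so Firm A's maximin is 9; column maxima are 13 and 19, so Firm B's minimax is 13. These differ, so the equilibrium is in mixed strategies.
Let Firm B play low price with probability q. Firm A is indifferent when 8q + 19(1−q) = 13q + 9(1−q), giving q = 2/3.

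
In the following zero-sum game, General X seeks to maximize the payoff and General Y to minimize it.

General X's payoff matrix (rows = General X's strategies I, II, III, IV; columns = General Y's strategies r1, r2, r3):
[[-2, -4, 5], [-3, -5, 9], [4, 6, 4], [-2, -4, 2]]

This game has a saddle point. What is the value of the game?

4

Row minima: -4, -5, 4, -4 → General X's maximin is 4.
Column maxima: 4, 6, 9 → General Y's minimax is 4.
They coincide at (III, r1), so the value is 4.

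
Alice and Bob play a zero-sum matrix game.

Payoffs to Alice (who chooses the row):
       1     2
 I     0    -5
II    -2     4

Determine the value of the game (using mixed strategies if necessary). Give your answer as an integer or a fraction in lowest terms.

Row minima are -5 and -2, so Alice's maximin is -2; column maxima are 0 and 4, so Bob's minimax is 0. These differ, so the equilibrium is in mixed strategies.
Let Alice play I with probability p. Bob is indifferent when −2(1−p) = −5p + 4(1−p), giving p = 6/11.
Let Bob play 1 with probability q. Alice is indifferent when −5(1−q) = −2q + 4(1−q), giving q = 9/11.
The value is 0·(9/11) + (-5)·(2/11) = -10/11.

-10/11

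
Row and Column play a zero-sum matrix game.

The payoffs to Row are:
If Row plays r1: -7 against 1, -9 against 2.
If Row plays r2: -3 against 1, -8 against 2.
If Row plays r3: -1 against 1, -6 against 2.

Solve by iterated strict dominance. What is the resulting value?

-6

Row r1 is strictly dominated by row r2 (-3>-7, -8>-9); eliminate r1.
Column 1 is strictly dominated by 2 for Column (-8<-3, -6<-1); eliminate 1.
Row r2 is strictly dominated by row r3 (-6>-8); eliminate r2.
Only (r3, 2) remains, with payoff -6.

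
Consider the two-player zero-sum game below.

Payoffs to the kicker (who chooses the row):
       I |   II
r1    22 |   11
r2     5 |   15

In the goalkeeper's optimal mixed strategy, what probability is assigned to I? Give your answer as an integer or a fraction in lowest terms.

Row minima are 11 and 5, so the kicker's maximin is 11; column maxima are 22 and 15, so the goalkeeper's minimax is 15. These differ, so the equilibrium is in mixed strategies.
Let the goalkeeper play I with probability q. The kicker is indifferent when 22q + 11(1−q) = 5q + 15(1−q), giving q = 4/21.

4/21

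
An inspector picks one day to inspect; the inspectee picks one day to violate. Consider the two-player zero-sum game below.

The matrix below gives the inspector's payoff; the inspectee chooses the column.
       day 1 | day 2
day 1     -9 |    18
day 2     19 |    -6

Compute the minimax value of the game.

72/13

Row minima are -9 and -6, so the inspector's maximin is -6; column maxima are 19 and 18, so the inspectee's minimax is 18. These differ, so the equilibrium is in mixed strategies.
Let the inspector play day 1 with probability p. The inspectee is indifferent when −9p + 19(1−p) = 18p − 6(1−p), giving p = 25/52.
Let the inspectee play day 1 with probability q. The inspector is indifferent when −9q + 18(1−q) = 19q − 6(1−q), giving q = 6/13.
The value is -9·(6/13) + (18)·(7/13) = 72/13.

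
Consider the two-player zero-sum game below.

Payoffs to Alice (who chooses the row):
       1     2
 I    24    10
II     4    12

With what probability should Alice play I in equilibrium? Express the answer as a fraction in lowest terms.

4/11

Row minima are 10 and 4, so Alice's maximin is 10; column maxima are 24 and 12, so Bob's minimax is 12. These differ, so the equilibrium is in mixed strategies.
Let Alice play I with probability p. Bob is indifferent when 24p + 4(1−p) = 10p + 12(1−p), giving p = 4/11.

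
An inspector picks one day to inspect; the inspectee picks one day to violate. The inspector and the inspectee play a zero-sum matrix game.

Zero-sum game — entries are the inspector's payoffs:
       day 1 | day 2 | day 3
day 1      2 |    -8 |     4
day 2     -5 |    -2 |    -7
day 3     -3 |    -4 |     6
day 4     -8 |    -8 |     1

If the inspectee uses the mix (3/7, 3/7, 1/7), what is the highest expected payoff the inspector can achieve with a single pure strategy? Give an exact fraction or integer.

day 1: (2)·(3/7) + (-8)·(3/7) + (4)·(1/7) = -2.
day 2: (-5)·(3/7) + (-2)·(3/7) + (-7)·(1/7) = -4.
day 3: (-3)·(3/7) + (-4)·(3/7) + (6)·(1/7) = -15/7.
day 4: (-8)·(3/7) + (-8)·(3/7) + (1)·(1/7) = -47/7.
The best pure response is day 1 with expected payoff -2.

-2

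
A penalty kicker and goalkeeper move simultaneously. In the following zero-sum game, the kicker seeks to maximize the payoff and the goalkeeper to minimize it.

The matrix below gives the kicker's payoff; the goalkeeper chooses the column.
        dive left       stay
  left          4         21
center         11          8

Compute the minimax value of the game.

Row minima are 4 and 8, so the kicker's maximin is 8; column maxima are 11 and 21, so the goalkeeper's minimax is 11. These differ, so the equilibrium is in mixed strategies.
Let the kicker play left with probability p. The goalkeeper is indifferent when 4p + 11(1−p) = 21p + 8(1−p), giving p = 3/20.
Let the goalkeeper play dive left with probability q. The kicker is indifferent when 4q + 21(1−q) = 11q + 8(1−q), giving q = 13/20.
The value is 4·(13/20) + (21)·(7/20) = 199/20.

199/20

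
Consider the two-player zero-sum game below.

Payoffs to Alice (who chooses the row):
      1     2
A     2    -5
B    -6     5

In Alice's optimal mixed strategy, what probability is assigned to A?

11/18

Row minima are -5 and -6, so Alice's maximin is -5; column maxima are 2 and 5, so Bob's minimax is 2. These differ, so the equilibrium is in mixed strategies.
Let Alice play A with probability p. Bob is indifferent when 2p − 6(1−p) = −5p + 5(1−p), giving p = 11/18.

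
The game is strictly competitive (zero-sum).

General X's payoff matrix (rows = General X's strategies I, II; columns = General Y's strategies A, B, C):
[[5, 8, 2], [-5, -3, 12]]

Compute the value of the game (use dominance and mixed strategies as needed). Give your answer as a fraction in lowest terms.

7/2

Column B is strictly dominated by A for General Y (it gives General X more in every row).
The remaining 2×2 game on (I, II) × (A, C) has no saddle point. Let General X play I with probability p; indifference gives 5p − 5(1−p) = 2p + 12(1−p), so p = 17/20.
Similarly General Y's optimal q on A is 1/2, and the value is 5·(1/2) + (2)·(1/2) = 7/2.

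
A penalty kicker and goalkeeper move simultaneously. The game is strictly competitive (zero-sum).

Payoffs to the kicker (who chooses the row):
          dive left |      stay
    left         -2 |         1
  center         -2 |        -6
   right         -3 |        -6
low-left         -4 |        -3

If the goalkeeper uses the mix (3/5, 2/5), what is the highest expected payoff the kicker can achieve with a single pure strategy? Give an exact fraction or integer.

left: (-2)·(3/5) + (1)·(2/5) = -4/5.
center: (-2)·(3/5) + (-6)·(2/5) = -18/5.
right: (-3)·(3/5) + (-6)·(2/5) = -21/5.
low-left: (-4)·(3/5) + (-3)·(2/5) = -18/5.
The best pure response is left with expected payoff -4/5.

-4/5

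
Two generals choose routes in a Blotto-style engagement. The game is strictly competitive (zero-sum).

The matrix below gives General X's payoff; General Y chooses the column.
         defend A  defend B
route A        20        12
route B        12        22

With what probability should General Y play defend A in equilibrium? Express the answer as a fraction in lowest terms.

5/9

Row minima are 12 and 12, so General X's maximin is 12; column maxima are 20 and 22, so General Y's minimax is 20. These differ, so the equilibrium is in mixed strategies.
Let General Y play defend A with probability q. General X is indifferent when 20q + 12(1−q) = 12q + 22(1−q), giving q = 5/9.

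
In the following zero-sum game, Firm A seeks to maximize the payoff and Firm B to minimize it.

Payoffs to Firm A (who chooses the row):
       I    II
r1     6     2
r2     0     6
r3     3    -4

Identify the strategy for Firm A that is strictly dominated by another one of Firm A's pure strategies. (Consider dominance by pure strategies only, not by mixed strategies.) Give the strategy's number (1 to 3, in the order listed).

3

Compare r3 with r1: 6 > 3, 2 > -4.
So r1 strictly dominates r3 for Firm A; r3 is strictly dominated.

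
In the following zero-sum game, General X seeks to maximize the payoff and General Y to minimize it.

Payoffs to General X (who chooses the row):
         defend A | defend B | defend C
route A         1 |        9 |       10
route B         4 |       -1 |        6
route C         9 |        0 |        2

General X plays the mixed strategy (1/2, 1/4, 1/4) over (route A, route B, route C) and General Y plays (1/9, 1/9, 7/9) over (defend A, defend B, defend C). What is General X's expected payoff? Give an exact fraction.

19/3

Against (1/9, 1/9, 7/9), each row's expected payoff is route A: 80/9; route B: 5; route C: 23/9.
Taking the (1/2, 1/4, 1/4)-weighted average: (1/2)·(80/9) + (1/4)·(5) + (1/4)·(23/9) = 19/3.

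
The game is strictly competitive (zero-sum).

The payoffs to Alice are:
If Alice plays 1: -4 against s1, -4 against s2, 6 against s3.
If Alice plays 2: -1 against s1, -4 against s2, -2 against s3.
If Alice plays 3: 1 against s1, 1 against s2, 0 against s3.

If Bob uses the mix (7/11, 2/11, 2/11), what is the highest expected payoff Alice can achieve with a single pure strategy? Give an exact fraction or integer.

1: (-4)·(7/11) + (-4)·(2/11) + (6)·(2/11) = -24/11.
2: (-1)·(7/11) + (-4)·(2/11) + (-2)·(2/11) = -19/11.
3: (1)·(7/11) + (1)·(2/11) + (0)·(2/11) = 9/11.
The best pure response is 3 with expected payoff 9/11.

9/11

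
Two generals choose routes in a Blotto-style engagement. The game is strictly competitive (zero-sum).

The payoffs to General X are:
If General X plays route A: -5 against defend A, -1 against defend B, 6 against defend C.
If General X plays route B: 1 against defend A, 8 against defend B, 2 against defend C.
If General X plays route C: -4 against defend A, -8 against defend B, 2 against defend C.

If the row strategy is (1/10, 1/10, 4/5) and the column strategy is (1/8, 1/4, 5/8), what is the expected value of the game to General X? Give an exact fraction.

-3/8

Against (1/8, 1/4, 5/8), each row's expected payoff is route A: 23/8; route B: 27/8; route C: -5/4.
Taking the (1/10, 1/10, 4/5)-weighted average: (1/10)·(23/8) + (1/10)·(27/8) + (4/5)·(-5/4) = -3/8.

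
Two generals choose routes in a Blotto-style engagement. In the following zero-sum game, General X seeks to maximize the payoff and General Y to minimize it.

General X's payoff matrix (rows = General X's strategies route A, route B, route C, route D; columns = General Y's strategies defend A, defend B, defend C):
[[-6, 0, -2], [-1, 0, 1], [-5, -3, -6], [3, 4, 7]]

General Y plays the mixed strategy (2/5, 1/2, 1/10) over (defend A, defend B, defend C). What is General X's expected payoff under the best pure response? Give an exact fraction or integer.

39/10

route A: (-6)·(2/5) + (0)·(1/2) + (-2)·(1/10) = -13/5.
route B: (-1)·(2/5) + (0)·(1/2) + (1)·(1/10) = -3/10.
route C: (-5)·(2/5) + (-3)·(1/2) + (-6)·(1/10) = -41/10.
route D: (3)·(2/5) + (4)·(1/2) + (7)·(1/10) = 39/10.
The best pure response is route D with expected payoff 39/10.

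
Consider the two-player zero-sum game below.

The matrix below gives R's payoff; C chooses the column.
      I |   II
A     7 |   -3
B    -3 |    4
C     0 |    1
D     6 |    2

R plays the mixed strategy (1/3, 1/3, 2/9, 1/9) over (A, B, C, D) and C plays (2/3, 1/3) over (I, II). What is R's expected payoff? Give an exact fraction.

43/27

Against (2/3, 1/3), each row's expected payoff is A: 11/3; B: -2/3; C: 1/3; D: 14/3.
Taking the (1/3, 1/3, 2/9, 1/9)-weighted average: (1/3)·(11/3) + (1/3)·(-2/3) + (2/9)·(1/3) + (1/9)·(14/3) = 43/27.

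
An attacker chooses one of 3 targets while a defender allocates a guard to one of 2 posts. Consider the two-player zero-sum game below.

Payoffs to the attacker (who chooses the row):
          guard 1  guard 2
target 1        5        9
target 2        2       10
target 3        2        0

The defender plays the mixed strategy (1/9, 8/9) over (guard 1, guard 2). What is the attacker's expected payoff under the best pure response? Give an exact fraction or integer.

target 1: (5)·(1/9) + (9)·(8/9) = 77/9.
target 2: (2)·(1/9) + (10)·(8/9) = 82/9.
target 3: (2)·(1/9) + (0)·(8/9) = 2/9.
The best pure response is target 2 with expected payoff 82/9.

82/9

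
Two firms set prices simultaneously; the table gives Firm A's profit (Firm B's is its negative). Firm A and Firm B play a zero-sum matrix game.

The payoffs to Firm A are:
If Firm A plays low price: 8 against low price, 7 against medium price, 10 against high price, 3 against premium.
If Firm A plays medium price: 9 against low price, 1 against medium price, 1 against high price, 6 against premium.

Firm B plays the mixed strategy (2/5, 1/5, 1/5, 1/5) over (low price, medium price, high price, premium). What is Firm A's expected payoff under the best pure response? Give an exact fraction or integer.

low price: (8)·(2/5) + (7)·(1/5) + (10)·(1/5) + (3)·(1/5) = 36/5.
medium price: (9)·(2/5) + (1)·(1/5) + (1)·(1/5) + (6)·(1/5) = 26/5.
The best pure response is low price with expected payoff 36/5.

36/5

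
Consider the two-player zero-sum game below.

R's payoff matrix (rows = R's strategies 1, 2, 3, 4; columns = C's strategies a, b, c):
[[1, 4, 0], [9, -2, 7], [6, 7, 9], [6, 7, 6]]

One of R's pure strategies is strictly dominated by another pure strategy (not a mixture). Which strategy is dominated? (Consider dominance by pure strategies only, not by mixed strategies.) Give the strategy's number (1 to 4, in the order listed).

1

Compare 1 with 3: 6 > 1, 7 > 4, 9 > 0.
So 3 strictly dominates 1 for R; 1 is strictly dominated.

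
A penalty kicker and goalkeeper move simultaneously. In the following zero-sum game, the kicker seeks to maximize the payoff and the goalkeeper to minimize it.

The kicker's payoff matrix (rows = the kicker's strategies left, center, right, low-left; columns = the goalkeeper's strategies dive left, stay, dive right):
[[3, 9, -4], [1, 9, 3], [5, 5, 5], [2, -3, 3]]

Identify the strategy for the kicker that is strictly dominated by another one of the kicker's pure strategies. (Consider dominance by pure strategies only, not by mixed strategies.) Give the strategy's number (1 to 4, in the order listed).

4

Compare low-left with right: 5 > 2, 5 > -3, 5 > 3.
So right strictly dominates low-left for the kicker; low-left is strictly dominated.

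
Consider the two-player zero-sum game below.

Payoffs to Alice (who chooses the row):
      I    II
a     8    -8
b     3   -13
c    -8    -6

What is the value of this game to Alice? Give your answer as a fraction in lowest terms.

Row b is strictly dominated by row a, so Alice never plays it.
The remaining 2×2 game on (a, c) × (I, II) has no saddle point. Let Alice play a with probability p; indifference gives 8p − 8(1−p) = −8p − 6(1−p), so p = 1/9.
Similarly Bob's optimal q on I is 1/9, and the value is 8·(1/9) + (-8)·(8/9) = -56/9.

-56/9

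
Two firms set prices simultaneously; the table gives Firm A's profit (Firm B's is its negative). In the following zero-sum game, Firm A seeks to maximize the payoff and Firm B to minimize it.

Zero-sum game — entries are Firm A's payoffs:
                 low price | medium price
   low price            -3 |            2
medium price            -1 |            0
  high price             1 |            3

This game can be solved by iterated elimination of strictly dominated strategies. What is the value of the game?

Row medium price is strictly dominated by row high price (1>-1, 3>0); eliminate medium price.
Column medium price is strictly dominated by low price for Firm B (-3<2, 1<3); eliminate medium price.
Row low price is strictly dominated by row high price (1>-3); eliminate low price.
Only (high price, low price) remains, with payoff 1.

1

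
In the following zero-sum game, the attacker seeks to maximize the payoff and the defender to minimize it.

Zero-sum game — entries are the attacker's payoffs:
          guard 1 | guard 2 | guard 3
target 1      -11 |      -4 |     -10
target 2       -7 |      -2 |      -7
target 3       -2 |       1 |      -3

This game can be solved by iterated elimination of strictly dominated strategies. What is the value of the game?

Row target 2 is strictly dominated by row target 3 (-2>-7, 1>-2, -3>-7); eliminate target 2.
Row target 1 is strictly dominated by row target 3 (-2>-11, 1>-4, -3>-10); eliminate target 1.
Column guard 2 is strictly dominated by guard 1 for the defender (-2<1); eliminate guard 2.
Column guard 1 is strictly dominated by guard 3 for the defender (-3<-2); eliminate guard 1.
Only (target 3, guard 3) remains, with payoff -3.

-3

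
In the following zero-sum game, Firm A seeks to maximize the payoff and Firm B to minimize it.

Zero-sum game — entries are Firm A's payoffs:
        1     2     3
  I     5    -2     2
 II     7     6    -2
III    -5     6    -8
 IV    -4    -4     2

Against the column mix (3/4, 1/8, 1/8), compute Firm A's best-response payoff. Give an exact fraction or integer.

23/4

I: (5)·(3/4) + (-2)·(1/8) + (2)·(1/8) = 15/4.
II: (7)·(3/4) + (6)·(1/8) + (-2)·(1/8) = 23/4.
III: (-5)·(3/4) + (6)·(1/8) + (-8)·(1/8) = -4.
IV: (-4)·(3/4) + (-4)·(1/8) + (2)·(1/8) = -13/4.
The best pure response is II with expected payoff 23/4.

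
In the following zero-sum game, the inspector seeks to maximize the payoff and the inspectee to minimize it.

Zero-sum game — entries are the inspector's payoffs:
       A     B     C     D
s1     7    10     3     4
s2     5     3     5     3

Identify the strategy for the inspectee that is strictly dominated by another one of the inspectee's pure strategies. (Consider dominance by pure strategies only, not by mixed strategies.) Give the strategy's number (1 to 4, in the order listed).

1

The inspectee prefers columns that give the inspector less. Compare A with D: 4 < 7, 3 < 5.
So D strictly dominates A for the inspectee; A is strictly dominated.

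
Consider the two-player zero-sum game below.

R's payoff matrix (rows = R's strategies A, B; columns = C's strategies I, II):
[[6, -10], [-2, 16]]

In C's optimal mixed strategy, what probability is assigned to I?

13/17

Row minima are -10 and -2, so R's maximin is -2; column maxima are 6 and 16, so C's minimax is 6. These differ, so the equilibrium is in mixed strategies.
Let C play I with probability q. R is indifferent when 6q − 10(1−q) = −2q + 16(1−q), giving q = 13/17.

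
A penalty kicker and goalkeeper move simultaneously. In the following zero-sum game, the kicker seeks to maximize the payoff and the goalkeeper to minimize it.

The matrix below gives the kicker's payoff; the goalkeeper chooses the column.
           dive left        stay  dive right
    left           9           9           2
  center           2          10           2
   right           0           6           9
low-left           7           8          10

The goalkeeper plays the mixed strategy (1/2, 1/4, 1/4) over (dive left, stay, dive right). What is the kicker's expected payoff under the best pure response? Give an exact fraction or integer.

left: (9)·(1/2) + (9)·(1/4) + (2)·(1/4) = 29/4.
center: (2)·(1/2) + (10)·(1/4) + (2)·(1/4) = 4.
right: (0)·(1/2) + (6)·(1/4) + (9)·(1/4) = 15/4.
low-left: (7)·(1/2) + (8)·(1/4) + (10)·(1/4) = 8.
The best pure response is low-left with expected payoff 8.

8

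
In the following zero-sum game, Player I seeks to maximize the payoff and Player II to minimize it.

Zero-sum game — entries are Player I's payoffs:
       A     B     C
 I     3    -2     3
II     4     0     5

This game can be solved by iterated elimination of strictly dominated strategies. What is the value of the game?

0

Column C is strictly dominated by B for Player II (-2<3, 0<5); eliminate C.
Column A is strictly dominated by B for Player II (-2<3, 0<4); eliminate A.
Row I is strictly dominated by row II (0>-2); eliminate I.
Only (II, B) remains, with payoff 0.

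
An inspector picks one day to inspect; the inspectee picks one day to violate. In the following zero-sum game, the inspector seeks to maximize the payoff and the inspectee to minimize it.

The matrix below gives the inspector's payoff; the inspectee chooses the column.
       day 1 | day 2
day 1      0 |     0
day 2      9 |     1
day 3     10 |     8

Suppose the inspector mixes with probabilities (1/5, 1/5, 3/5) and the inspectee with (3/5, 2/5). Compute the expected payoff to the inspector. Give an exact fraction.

Against (3/5, 2/5), each row's expected payoff is day 1: 0; day 2: 29/5; day 3: 46/5.
Taking the (1/5, 1/5, 3/5)-weighted average: (1/5)·(0) + (1/5)·(29/5) + (3/5)·(46/5) = 167/25.

167/25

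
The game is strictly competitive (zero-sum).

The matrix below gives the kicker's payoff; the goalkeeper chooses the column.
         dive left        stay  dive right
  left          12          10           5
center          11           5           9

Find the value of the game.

Column dive left is strictly dominated by stay for the goalkeeper (it gives the kicker more in every row).
The remaining 2×2 game on (left, center) × (stay, dive right) has no saddle point. Let the kicker play left with probability p; indifference gives 10p + 5(1−p) = 5p + 9(1−p), so p = 4/9.
Similarly the goalkeeper's optimal q on stay is 4/9, and the value is 10·(4/9) + (5)·(5/9) = 65/9.

65/9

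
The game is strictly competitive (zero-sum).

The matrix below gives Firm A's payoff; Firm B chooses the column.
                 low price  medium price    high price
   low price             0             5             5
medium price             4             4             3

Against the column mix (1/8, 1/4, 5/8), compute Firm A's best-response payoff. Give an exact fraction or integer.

35/8

low price: (0)·(1/8) + (5)·(1/4) + (5)·(5/8) = 35/8.
medium price: (4)·(1/8) + (4)·(1/4) + (3)·(5/8) = 27/8.
The best pure response is low price with expected payoff 35/8.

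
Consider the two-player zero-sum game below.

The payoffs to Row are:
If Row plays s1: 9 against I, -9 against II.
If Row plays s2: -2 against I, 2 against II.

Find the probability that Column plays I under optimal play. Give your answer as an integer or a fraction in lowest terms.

1/2

Row minima are -9 and -2, so Row's maximin is -2; column maxima are 9 and 2, so Column's minimax is 2. These differ, so the equilibrium is in mixed strategies.
Let Column play I with probability q. Row is indifferent when 9q − 9(1−q) = −2q + 2(1−q), giving q = 1/2.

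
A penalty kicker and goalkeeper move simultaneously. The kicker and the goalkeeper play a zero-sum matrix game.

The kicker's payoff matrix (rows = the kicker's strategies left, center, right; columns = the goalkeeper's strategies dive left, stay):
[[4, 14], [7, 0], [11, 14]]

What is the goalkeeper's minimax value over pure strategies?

The worst case (largest entry) in each column is dive left: 11, stay: 14.
The best (smallest) of these is 11.

11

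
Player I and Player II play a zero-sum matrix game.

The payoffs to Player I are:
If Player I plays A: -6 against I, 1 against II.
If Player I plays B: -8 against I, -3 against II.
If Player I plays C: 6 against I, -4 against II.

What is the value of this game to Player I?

Row B is strictly dominated by row A, so Player I never plays it.
The remaining 2×2 game on (A, C) × (I, II) has no saddle point. Let Player I play A with probability p; indifference gives −6p + 6(1−p) = p − 4(1−p), so p = 10/17.
Similarly Player II's optimal q on I is 5/17, and the value is -6·(5/17) + (1)·(12/17) = -18/17.

-18/17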